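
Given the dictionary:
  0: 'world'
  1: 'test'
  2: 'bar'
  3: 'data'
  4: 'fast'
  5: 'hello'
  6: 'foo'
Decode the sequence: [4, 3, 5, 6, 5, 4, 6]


Look up each index in the dictionary:
  4 -> 'fast'
  3 -> 'data'
  5 -> 'hello'
  6 -> 'foo'
  5 -> 'hello'
  4 -> 'fast'
  6 -> 'foo'

Decoded: "fast data hello foo hello fast foo"


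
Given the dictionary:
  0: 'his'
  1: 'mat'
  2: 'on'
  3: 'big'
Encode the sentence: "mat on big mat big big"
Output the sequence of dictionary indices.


Look up each word in the dictionary:
  'mat' -> 1
  'on' -> 2
  'big' -> 3
  'mat' -> 1
  'big' -> 3
  'big' -> 3

Encoded: [1, 2, 3, 1, 3, 3]


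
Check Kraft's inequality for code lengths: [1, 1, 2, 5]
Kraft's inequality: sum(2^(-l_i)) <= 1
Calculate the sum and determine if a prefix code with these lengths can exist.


Sum = 2^(-1) + 2^(-1) + 2^(-2) + 2^(-5)
    = 0.5 + 0.5 + 0.25 + 0.03125
    = 41/32 = 1.28125
Since 1.28125 > 1, Kraft's inequality is NOT satisfied.
A prefix code with these lengths CANNOT exist.

Kraft sum = 1.28125. Not satisfied.


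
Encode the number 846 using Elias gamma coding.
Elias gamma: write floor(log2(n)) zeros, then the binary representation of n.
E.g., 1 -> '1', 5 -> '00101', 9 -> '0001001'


num_bits = floor(log2(846)) + 1 = 10
leading_zeros = num_bits - 1 = 9
binary(846) = 1101001110

Elias gamma(846) = '000000000' + '1101001110' = 0000000001101001110 (19 bits)


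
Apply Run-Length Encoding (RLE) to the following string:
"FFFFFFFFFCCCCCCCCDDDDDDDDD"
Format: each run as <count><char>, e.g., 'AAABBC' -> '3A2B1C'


Scanning runs left to right:
  i=0: run of 'F' x 9 -> '9F'
  i=9: run of 'C' x 8 -> '8C'
  i=17: run of 'D' x 9 -> '9D'

RLE = 9F8C9D


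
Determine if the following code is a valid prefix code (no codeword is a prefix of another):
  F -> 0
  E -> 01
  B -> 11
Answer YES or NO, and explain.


Checking each pair (does one codeword prefix another?):
  F='0' vs E='01': prefix -- VIOLATION

NO -- this is NOT a valid prefix code. F (0) is a prefix of E (01).


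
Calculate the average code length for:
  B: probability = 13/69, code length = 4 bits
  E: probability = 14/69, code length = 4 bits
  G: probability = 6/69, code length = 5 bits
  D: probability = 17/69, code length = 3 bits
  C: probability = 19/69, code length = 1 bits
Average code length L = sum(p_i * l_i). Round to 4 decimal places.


Weighted contributions p_i * l_i:
  B: (13/69) * 4 = 52/69
  E: (14/69) * 4 = 56/69
  G: (6/69) * 5 = 30/69
  D: (17/69) * 3 = 51/69
  C: (19/69) * 1 = 19/69
Sum = (52 + 56 + 30 + 51 + 19)/69 = 208/69

L = 208/69 = 3.0145 bits/symbol


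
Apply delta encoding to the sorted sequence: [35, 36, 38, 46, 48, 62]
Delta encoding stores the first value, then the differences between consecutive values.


First value: 35
Deltas:
  36 - 35 = 1
  38 - 36 = 2
  46 - 38 = 8
  48 - 46 = 2
  62 - 48 = 14


Delta encoded: [35, 1, 2, 8, 2, 14]


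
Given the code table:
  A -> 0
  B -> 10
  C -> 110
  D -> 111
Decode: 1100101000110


Decoding:
110 -> C
0 -> A
10 -> B
10 -> B
0 -> A
0 -> A
110 -> C


Result: CABBAAC


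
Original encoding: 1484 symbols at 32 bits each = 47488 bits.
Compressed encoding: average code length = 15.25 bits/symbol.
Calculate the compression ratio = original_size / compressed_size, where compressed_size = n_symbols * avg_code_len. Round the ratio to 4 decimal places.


original_size = n_symbols * orig_bits = 1484 * 32 = 47488 bits
compressed_size = n_symbols * avg_code_len = 1484 * 15.25 = 22631.0 bits
ratio = original_size / compressed_size = 47488 / 22631.0 = 2.0984

Compression ratio = 2.0984


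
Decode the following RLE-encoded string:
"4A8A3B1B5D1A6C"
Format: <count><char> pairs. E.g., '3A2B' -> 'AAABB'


Expanding each <count><char> pair:
  4A -> 'AAAA'
  8A -> 'AAAAAAAA'
  3B -> 'BBB'
  1B -> 'B'
  5D -> 'DDDDD'
  1A -> 'A'
  6C -> 'CCCCCC'

Decoded = AAAAAAAAAAAABBBBDDDDDACCCCCC


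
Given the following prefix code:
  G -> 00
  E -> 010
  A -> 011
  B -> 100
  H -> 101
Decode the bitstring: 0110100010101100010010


Decoding step by step:
Bits 011 -> A
Bits 010 -> E
Bits 00 -> G
Bits 101 -> H
Bits 011 -> A
Bits 00 -> G
Bits 010 -> E
Bits 010 -> E


Decoded message: AEGHAGEE


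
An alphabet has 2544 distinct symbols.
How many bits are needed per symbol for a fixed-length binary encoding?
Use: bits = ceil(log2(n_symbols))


log2(2544) = 11.3129
Bracket: 2^11 = 2048 < 2544 <= 2^12 = 4096
So ceil(log2(2544)) = 12

bits = ceil(log2(2544)) = ceil(11.3129) = 12 bits


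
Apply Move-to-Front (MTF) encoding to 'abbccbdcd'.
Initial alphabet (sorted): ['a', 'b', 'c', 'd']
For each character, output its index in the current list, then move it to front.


MTF encoding:
'a': index 0 in ['a', 'b', 'c', 'd'] -> ['a', 'b', 'c', 'd']
'b': index 1 in ['a', 'b', 'c', 'd'] -> ['b', 'a', 'c', 'd']
'b': index 0 in ['b', 'a', 'c', 'd'] -> ['b', 'a', 'c', 'd']
'c': index 2 in ['b', 'a', 'c', 'd'] -> ['c', 'b', 'a', 'd']
'c': index 0 in ['c', 'b', 'a', 'd'] -> ['c', 'b', 'a', 'd']
'b': index 1 in ['c', 'b', 'a', 'd'] -> ['b', 'c', 'a', 'd']
'd': index 3 in ['b', 'c', 'a', 'd'] -> ['d', 'b', 'c', 'a']
'c': index 2 in ['d', 'b', 'c', 'a'] -> ['c', 'd', 'b', 'a']
'd': index 1 in ['c', 'd', 'b', 'a'] -> ['d', 'c', 'b', 'a']


Output: [0, 1, 0, 2, 0, 1, 3, 2, 1]


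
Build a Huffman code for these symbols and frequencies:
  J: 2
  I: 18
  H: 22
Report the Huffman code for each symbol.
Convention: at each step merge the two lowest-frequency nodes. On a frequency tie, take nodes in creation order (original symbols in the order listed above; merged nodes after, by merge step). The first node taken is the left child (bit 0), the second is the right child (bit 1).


Huffman tree construction:
Step 1: Merge J(2) + I(18) = 20
Step 2: Merge (J+I)(20) + H(22) = 42
Read each symbol's code off the tree from the root (left child = 0, right child = 1).

Codes:
  J: 00 (length 2)
  I: 01 (length 2)
  H: 1 (length 1)
Average code length: 62/42 = 1.4762 bits/symbol


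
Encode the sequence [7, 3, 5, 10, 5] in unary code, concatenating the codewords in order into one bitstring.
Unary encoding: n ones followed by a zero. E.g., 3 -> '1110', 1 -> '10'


Encode each number as n ones followed by a terminating 0:
  7 -> 11111110 (8 bits)
  3 -> 1110 (4 bits)
  5 -> 111110 (6 bits)
  10 -> 11111111110 (11 bits)
  5 -> 111110 (6 bits)
Total length = 8 + 4 + 6 + 11 + 6 = 35 bits.

Unary([7, 3, 5, 10, 5]) = 11111110111011111011111111110111110 (35 bits)


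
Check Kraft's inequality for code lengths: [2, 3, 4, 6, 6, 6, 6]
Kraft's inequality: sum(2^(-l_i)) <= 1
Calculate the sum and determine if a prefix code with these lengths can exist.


Sum = 2^(-2) + 2^(-3) + 2^(-4) + 2^(-6) + 2^(-6) + 2^(-6) + 2^(-6)
    = 0.25 + 0.125 + 0.0625 + 0.015625 + 0.015625 + 0.015625 + 0.015625
    = 32/64 = 0.5
Since 0.5 <= 1, Kraft's inequality IS satisfied.
A prefix code with these lengths CAN exist.

Kraft sum = 0.5. Satisfied.


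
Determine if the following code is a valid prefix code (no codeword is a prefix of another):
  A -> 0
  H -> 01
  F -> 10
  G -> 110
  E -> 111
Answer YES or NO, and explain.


Checking each pair (does one codeword prefix another?):
  A='0' vs H='01': prefix -- VIOLATION

NO -- this is NOT a valid prefix code. A (0) is a prefix of H (01).


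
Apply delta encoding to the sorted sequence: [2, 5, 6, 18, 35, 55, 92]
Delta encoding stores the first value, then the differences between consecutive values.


First value: 2
Deltas:
  5 - 2 = 3
  6 - 5 = 1
  18 - 6 = 12
  35 - 18 = 17
  55 - 35 = 20
  92 - 55 = 37


Delta encoded: [2, 3, 1, 12, 17, 20, 37]


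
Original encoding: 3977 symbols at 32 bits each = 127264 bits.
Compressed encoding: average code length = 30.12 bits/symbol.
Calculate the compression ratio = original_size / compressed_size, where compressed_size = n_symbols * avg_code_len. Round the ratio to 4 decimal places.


original_size = n_symbols * orig_bits = 3977 * 32 = 127264 bits
compressed_size = n_symbols * avg_code_len = 3977 * 30.12 = 119787.24 bits
ratio = original_size / compressed_size = 127264 / 119787.24 = 1.0624

Compression ratio = 1.0624


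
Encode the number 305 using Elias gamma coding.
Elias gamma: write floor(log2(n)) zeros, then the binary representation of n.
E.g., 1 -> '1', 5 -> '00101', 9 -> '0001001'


num_bits = floor(log2(305)) + 1 = 9
leading_zeros = num_bits - 1 = 8
binary(305) = 100110001

Elias gamma(305) = '00000000' + '100110001' = 00000000100110001 (17 bits)


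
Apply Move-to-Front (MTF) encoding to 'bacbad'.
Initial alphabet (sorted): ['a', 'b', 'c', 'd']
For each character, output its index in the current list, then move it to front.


MTF encoding:
'b': index 1 in ['a', 'b', 'c', 'd'] -> ['b', 'a', 'c', 'd']
'a': index 1 in ['b', 'a', 'c', 'd'] -> ['a', 'b', 'c', 'd']
'c': index 2 in ['a', 'b', 'c', 'd'] -> ['c', 'a', 'b', 'd']
'b': index 2 in ['c', 'a', 'b', 'd'] -> ['b', 'c', 'a', 'd']
'a': index 2 in ['b', 'c', 'a', 'd'] -> ['a', 'b', 'c', 'd']
'd': index 3 in ['a', 'b', 'c', 'd'] -> ['d', 'a', 'b', 'c']


Output: [1, 1, 2, 2, 2, 3]


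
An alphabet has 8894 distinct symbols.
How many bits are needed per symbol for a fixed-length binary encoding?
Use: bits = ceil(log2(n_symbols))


log2(8894) = 13.1186
Bracket: 2^13 = 8192 < 8894 <= 2^14 = 16384
So ceil(log2(8894)) = 14

bits = ceil(log2(8894)) = ceil(13.1186) = 14 bits


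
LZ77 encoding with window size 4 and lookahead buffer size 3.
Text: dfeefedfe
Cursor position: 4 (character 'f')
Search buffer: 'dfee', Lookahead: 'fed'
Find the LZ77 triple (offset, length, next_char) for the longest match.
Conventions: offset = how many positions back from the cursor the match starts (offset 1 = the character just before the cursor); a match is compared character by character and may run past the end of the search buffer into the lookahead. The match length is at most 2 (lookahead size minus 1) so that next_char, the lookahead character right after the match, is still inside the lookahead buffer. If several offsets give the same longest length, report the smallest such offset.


Try each offset into the search buffer:
  offset=1 (pos 3, char 'e'): match length 0
  offset=2 (pos 2, char 'e'): match length 0
  offset=3 (pos 1, char 'f'): match length 2
  offset=4 (pos 0, char 'd'): match length 0
Longest match has length 2 at offset 3.
next_char = character at position 4 + 2 = 6 -> 'd'

Best match: offset=3, length=2 (matching 'fe' starting at position 1)
LZ77 triple: (3, 2, 'd')


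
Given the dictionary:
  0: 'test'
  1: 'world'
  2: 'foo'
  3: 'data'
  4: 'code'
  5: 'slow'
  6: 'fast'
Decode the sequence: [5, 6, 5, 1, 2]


Look up each index in the dictionary:
  5 -> 'slow'
  6 -> 'fast'
  5 -> 'slow'
  1 -> 'world'
  2 -> 'foo'

Decoded: "slow fast slow world foo"


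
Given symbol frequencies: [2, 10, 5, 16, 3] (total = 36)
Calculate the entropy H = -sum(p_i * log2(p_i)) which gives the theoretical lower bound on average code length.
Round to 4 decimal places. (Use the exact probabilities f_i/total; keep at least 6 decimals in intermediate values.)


Per-symbol terms -p_i * log2(p_i) with p_i = f_i/36:
  p = 2/36 = 0.055556: log2(p) = -4.169925, -p*log2(p) = 0.231663
  p = 10/36 = 0.277778: log2(p) = -1.847997, -p*log2(p) = 0.513332
  p = 5/36 = 0.138889: log2(p) = -2.847997, -p*log2(p) = 0.395555
  p = 16/36 = 0.444444: log2(p) = -1.169925, -p*log2(p) = 0.519967
  p = 3/36 = 0.083333: log2(p) = -3.584963, -p*log2(p) = 0.298747
H = 0.231663 + 0.513332 + 0.395555 + 0.519967 + 0.298747 = 1.959264

H = 1.9593 bits/symbol


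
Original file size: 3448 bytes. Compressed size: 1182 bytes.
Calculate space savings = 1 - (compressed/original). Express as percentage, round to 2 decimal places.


ratio = compressed/original = 1182/3448 = 0.342807
savings = 1 - ratio = 1 - 0.342807 = 0.657193
as a percentage: 0.657193 * 100 = 65.72%

Space savings = 1 - 1182/3448 = 65.72%


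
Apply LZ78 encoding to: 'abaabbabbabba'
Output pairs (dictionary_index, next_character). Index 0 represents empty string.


LZ78 encoding steps:
Dictionary: {0: ''}
Step 1: w='' (idx 0), next='a' -> output (0, 'a'), add 'a' as idx 1
Step 2: w='' (idx 0), next='b' -> output (0, 'b'), add 'b' as idx 2
Step 3: w='a' (idx 1), next='a' -> output (1, 'a'), add 'aa' as idx 3
Step 4: w='b' (idx 2), next='b' -> output (2, 'b'), add 'bb' as idx 4
Step 5: w='a' (idx 1), next='b' -> output (1, 'b'), add 'ab' as idx 5
Step 6: w='b' (idx 2), next='a' -> output (2, 'a'), add 'ba' as idx 6
Step 7: w='bb' (idx 4), next='a' -> output (4, 'a'), add 'bba' as idx 7


Encoded: [(0, 'a'), (0, 'b'), (1, 'a'), (2, 'b'), (1, 'b'), (2, 'a'), (4, 'a')]


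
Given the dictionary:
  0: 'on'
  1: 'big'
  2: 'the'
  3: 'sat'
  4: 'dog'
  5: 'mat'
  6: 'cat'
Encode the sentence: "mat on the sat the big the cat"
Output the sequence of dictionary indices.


Look up each word in the dictionary:
  'mat' -> 5
  'on' -> 0
  'the' -> 2
  'sat' -> 3
  'the' -> 2
  'big' -> 1
  'the' -> 2
  'cat' -> 6

Encoded: [5, 0, 2, 3, 2, 1, 2, 6]


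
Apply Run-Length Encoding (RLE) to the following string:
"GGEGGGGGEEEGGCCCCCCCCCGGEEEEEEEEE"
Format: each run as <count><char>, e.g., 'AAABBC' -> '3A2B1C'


Scanning runs left to right:
  i=0: run of 'G' x 2 -> '2G'
  i=2: run of 'E' x 1 -> '1E'
  i=3: run of 'G' x 5 -> '5G'
  i=8: run of 'E' x 3 -> '3E'
  i=11: run of 'G' x 2 -> '2G'
  i=13: run of 'C' x 9 -> '9C'
  i=22: run of 'G' x 2 -> '2G'
  i=24: run of 'E' x 9 -> '9E'

RLE = 2G1E5G3E2G9C2G9E


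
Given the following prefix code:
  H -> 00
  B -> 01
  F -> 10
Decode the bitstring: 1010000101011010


Decoding step by step:
Bits 10 -> F
Bits 10 -> F
Bits 00 -> H
Bits 01 -> B
Bits 01 -> B
Bits 01 -> B
Bits 10 -> F
Bits 10 -> F


Decoded message: FFHBBBFF


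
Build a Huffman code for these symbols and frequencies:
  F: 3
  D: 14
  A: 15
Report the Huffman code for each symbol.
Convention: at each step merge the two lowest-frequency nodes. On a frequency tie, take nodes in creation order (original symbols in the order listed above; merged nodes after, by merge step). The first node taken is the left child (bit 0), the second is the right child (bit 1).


Huffman tree construction:
Step 1: Merge F(3) + D(14) = 17
Step 2: Merge A(15) + (F+D)(17) = 32
Read each symbol's code off the tree from the root (left child = 0, right child = 1).

Codes:
  F: 10 (length 2)
  D: 11 (length 2)
  A: 0 (length 1)
Average code length: 49/32 = 1.5313 bits/symbol


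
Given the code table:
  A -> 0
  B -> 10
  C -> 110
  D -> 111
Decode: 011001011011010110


Decoding:
0 -> A
110 -> C
0 -> A
10 -> B
110 -> C
110 -> C
10 -> B
110 -> C


Result: ACABCCBC


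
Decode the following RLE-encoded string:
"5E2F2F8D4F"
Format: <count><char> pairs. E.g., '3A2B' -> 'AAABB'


Expanding each <count><char> pair:
  5E -> 'EEEEE'
  2F -> 'FF'
  2F -> 'FF'
  8D -> 'DDDDDDDD'
  4F -> 'FFFF'

Decoded = EEEEEFFFFDDDDDDDDFFFF


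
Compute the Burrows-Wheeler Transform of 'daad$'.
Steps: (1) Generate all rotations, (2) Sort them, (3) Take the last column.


Rotations (sorted):
  0: $daad -> last char: d
  1: aad$d -> last char: d
  2: ad$da -> last char: a
  3: d$daa -> last char: a
  4: daad$ -> last char: $


BWT = ddaa$


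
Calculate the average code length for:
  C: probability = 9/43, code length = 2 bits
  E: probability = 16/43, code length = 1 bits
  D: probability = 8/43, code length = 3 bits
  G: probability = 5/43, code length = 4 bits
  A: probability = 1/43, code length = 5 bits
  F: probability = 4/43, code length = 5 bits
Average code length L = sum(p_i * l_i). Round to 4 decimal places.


Weighted contributions p_i * l_i:
  C: (9/43) * 2 = 18/43
  E: (16/43) * 1 = 16/43
  D: (8/43) * 3 = 24/43
  G: (5/43) * 4 = 20/43
  A: (1/43) * 5 = 5/43
  F: (4/43) * 5 = 20/43
Sum = (18 + 16 + 24 + 20 + 5 + 20)/43 = 103/43

L = 103/43 = 2.3953 bits/symbol


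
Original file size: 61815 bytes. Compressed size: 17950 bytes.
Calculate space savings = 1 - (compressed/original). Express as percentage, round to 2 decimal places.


ratio = compressed/original = 17950/61815 = 0.290383
savings = 1 - ratio = 1 - 0.290383 = 0.709617
as a percentage: 0.709617 * 100 = 70.96%

Space savings = 1 - 17950/61815 = 70.96%


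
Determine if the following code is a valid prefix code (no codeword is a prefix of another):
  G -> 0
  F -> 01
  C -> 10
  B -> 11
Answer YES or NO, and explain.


Checking each pair (does one codeword prefix another?):
  G='0' vs F='01': prefix -- VIOLATION

NO -- this is NOT a valid prefix code. G (0) is a prefix of F (01).


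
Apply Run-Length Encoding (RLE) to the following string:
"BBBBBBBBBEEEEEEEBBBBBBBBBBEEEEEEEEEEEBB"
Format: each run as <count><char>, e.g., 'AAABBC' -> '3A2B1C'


Scanning runs left to right:
  i=0: run of 'B' x 9 -> '9B'
  i=9: run of 'E' x 7 -> '7E'
  i=16: run of 'B' x 10 -> '10B'
  i=26: run of 'E' x 11 -> '11E'
  i=37: run of 'B' x 2 -> '2B'

RLE = 9B7E10B11E2B


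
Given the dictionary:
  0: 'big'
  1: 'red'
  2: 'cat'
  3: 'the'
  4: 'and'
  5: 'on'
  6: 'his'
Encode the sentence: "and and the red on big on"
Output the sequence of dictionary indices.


Look up each word in the dictionary:
  'and' -> 4
  'and' -> 4
  'the' -> 3
  'red' -> 1
  'on' -> 5
  'big' -> 0
  'on' -> 5

Encoded: [4, 4, 3, 1, 5, 0, 5]


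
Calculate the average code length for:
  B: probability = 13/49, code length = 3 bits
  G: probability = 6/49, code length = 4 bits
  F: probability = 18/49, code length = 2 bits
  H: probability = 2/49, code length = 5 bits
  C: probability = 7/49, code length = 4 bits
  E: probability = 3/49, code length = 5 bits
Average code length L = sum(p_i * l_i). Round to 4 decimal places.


Weighted contributions p_i * l_i:
  B: (13/49) * 3 = 39/49
  G: (6/49) * 4 = 24/49
  F: (18/49) * 2 = 36/49
  H: (2/49) * 5 = 10/49
  C: (7/49) * 4 = 28/49
  E: (3/49) * 5 = 15/49
Sum = (39 + 24 + 36 + 10 + 28 + 15)/49 = 152/49

L = 152/49 = 3.1020 bits/symbol


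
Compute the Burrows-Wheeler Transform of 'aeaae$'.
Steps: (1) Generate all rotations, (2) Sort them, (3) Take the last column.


Rotations (sorted):
  0: $aeaae -> last char: e
  1: aae$ae -> last char: e
  2: ae$aea -> last char: a
  3: aeaae$ -> last char: $
  4: e$aeaa -> last char: a
  5: eaae$a -> last char: a


BWT = eea$aa


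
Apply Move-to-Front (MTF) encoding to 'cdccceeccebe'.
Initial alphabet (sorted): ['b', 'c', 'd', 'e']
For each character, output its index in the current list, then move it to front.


MTF encoding:
'c': index 1 in ['b', 'c', 'd', 'e'] -> ['c', 'b', 'd', 'e']
'd': index 2 in ['c', 'b', 'd', 'e'] -> ['d', 'c', 'b', 'e']
'c': index 1 in ['d', 'c', 'b', 'e'] -> ['c', 'd', 'b', 'e']
'c': index 0 in ['c', 'd', 'b', 'e'] -> ['c', 'd', 'b', 'e']
'c': index 0 in ['c', 'd', 'b', 'e'] -> ['c', 'd', 'b', 'e']
'e': index 3 in ['c', 'd', 'b', 'e'] -> ['e', 'c', 'd', 'b']
'e': index 0 in ['e', 'c', 'd', 'b'] -> ['e', 'c', 'd', 'b']
'c': index 1 in ['e', 'c', 'd', 'b'] -> ['c', 'e', 'd', 'b']
'c': index 0 in ['c', 'e', 'd', 'b'] -> ['c', 'e', 'd', 'b']
'e': index 1 in ['c', 'e', 'd', 'b'] -> ['e', 'c', 'd', 'b']
'b': index 3 in ['e', 'c', 'd', 'b'] -> ['b', 'e', 'c', 'd']
'e': index 1 in ['b', 'e', 'c', 'd'] -> ['e', 'b', 'c', 'd']


Output: [1, 2, 1, 0, 0, 3, 0, 1, 0, 1, 3, 1]


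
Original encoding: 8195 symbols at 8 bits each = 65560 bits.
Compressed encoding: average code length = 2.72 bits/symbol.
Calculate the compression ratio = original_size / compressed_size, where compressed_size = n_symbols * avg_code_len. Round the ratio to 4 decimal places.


original_size = n_symbols * orig_bits = 8195 * 8 = 65560 bits
compressed_size = n_symbols * avg_code_len = 8195 * 2.72 = 22290.4 bits
ratio = original_size / compressed_size = 65560 / 22290.4 = 2.9412

Compression ratio = 2.9412


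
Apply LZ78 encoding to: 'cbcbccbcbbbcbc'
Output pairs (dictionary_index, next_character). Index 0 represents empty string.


LZ78 encoding steps:
Dictionary: {0: ''}
Step 1: w='' (idx 0), next='c' -> output (0, 'c'), add 'c' as idx 1
Step 2: w='' (idx 0), next='b' -> output (0, 'b'), add 'b' as idx 2
Step 3: w='c' (idx 1), next='b' -> output (1, 'b'), add 'cb' as idx 3
Step 4: w='c' (idx 1), next='c' -> output (1, 'c'), add 'cc' as idx 4
Step 5: w='b' (idx 2), next='c' -> output (2, 'c'), add 'bc' as idx 5
Step 6: w='b' (idx 2), next='b' -> output (2, 'b'), add 'bb' as idx 6
Step 7: w='bc' (idx 5), next='b' -> output (5, 'b'), add 'bcb' as idx 7
Step 8: w='c' (idx 1), end of input -> output (1, '')


Encoded: [(0, 'c'), (0, 'b'), (1, 'b'), (1, 'c'), (2, 'c'), (2, 'b'), (5, 'b'), (1, '')]


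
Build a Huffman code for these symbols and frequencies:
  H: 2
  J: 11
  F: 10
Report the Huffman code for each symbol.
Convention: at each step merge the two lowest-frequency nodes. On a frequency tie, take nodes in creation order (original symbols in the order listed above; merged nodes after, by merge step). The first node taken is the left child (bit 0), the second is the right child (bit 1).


Huffman tree construction:
Step 1: Merge H(2) + F(10) = 12
Step 2: Merge J(11) + (H+F)(12) = 23
Read each symbol's code off the tree from the root (left child = 0, right child = 1).

Codes:
  H: 10 (length 2)
  J: 0 (length 1)
  F: 11 (length 2)
Average code length: 35/23 = 1.5217 bits/symbol


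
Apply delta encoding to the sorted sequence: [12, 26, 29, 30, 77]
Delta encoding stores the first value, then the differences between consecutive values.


First value: 12
Deltas:
  26 - 12 = 14
  29 - 26 = 3
  30 - 29 = 1
  77 - 30 = 47


Delta encoded: [12, 14, 3, 1, 47]


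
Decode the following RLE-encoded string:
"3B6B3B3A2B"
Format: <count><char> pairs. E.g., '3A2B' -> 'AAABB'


Expanding each <count><char> pair:
  3B -> 'BBB'
  6B -> 'BBBBBB'
  3B -> 'BBB'
  3A -> 'AAA'
  2B -> 'BB'

Decoded = BBBBBBBBBBBBAAABB


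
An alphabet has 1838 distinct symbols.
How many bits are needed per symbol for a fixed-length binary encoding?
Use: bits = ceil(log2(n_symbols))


log2(1838) = 10.8439
Bracket: 2^10 = 1024 < 1838 <= 2^11 = 2048
So ceil(log2(1838)) = 11

bits = ceil(log2(1838)) = ceil(10.8439) = 11 bits


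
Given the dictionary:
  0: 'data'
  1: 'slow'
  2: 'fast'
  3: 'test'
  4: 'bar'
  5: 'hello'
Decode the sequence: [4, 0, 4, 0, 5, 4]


Look up each index in the dictionary:
  4 -> 'bar'
  0 -> 'data'
  4 -> 'bar'
  0 -> 'data'
  5 -> 'hello'
  4 -> 'bar'

Decoded: "bar data bar data hello bar"


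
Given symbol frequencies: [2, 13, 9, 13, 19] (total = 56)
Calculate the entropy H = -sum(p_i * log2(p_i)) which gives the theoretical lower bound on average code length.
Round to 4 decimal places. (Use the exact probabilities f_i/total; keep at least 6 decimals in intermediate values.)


Per-symbol terms -p_i * log2(p_i) with p_i = f_i/56:
  p = 2/56 = 0.035714: log2(p) = -4.807355, -p*log2(p) = 0.171691
  p = 13/56 = 0.232143: log2(p) = -2.106915, -p*log2(p) = 0.489105
  p = 9/56 = 0.160714: log2(p) = -2.637430, -p*log2(p) = 0.423873
  p = 13/56 = 0.232143: log2(p) = -2.106915, -p*log2(p) = 0.489105
  p = 19/56 = 0.339286: log2(p) = -1.559427, -p*log2(p) = 0.529091
H = 0.171691 + 0.489105 + 0.423873 + 0.489105 + 0.529091 = 2.102865

H = 2.1029 bits/symbol


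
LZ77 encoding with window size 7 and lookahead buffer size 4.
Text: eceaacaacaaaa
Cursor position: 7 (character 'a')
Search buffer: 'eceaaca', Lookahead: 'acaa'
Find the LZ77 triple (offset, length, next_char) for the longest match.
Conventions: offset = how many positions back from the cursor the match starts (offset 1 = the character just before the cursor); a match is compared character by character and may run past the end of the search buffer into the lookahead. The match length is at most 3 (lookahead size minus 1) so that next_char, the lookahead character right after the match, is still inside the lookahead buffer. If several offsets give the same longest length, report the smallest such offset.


Try each offset into the search buffer:
  offset=1 (pos 6, char 'a'): match length 1
  offset=2 (pos 5, char 'c'): match length 0
  offset=3 (pos 4, char 'a'): match length 3
  offset=4 (pos 3, char 'a'): match length 1
  offset=5 (pos 2, char 'e'): match length 0
  offset=6 (pos 1, char 'c'): match length 0
  offset=7 (pos 0, char 'e'): match length 0
Longest match has length 3 at offset 3.
next_char = character at position 7 + 3 = 10 -> 'a'

Best match: offset=3, length=3 (matching 'aca' starting at position 4)
LZ77 triple: (3, 3, 'a')


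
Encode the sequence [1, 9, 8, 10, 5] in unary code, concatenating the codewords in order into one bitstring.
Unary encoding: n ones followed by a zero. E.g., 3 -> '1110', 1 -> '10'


Encode each number as n ones followed by a terminating 0:
  1 -> 10 (2 bits)
  9 -> 1111111110 (10 bits)
  8 -> 111111110 (9 bits)
  10 -> 11111111110 (11 bits)
  5 -> 111110 (6 bits)
Total length = 2 + 10 + 9 + 11 + 6 = 38 bits.

Unary([1, 9, 8, 10, 5]) = 10111111111011111111011111111110111110 (38 bits)


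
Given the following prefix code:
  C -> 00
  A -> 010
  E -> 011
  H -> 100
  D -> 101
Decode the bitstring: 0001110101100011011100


Decoding step by step:
Bits 00 -> C
Bits 011 -> E
Bits 101 -> D
Bits 011 -> E
Bits 00 -> C
Bits 011 -> E
Bits 011 -> E
Bits 100 -> H


Decoded message: CEDECEEH


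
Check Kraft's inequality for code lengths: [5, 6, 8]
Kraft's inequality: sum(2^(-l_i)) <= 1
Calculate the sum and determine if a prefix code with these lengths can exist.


Sum = 2^(-5) + 2^(-6) + 2^(-8)
    = 0.03125 + 0.015625 + 0.00390625
    = 13/256 = 0.05078125
Since 0.05078125 <= 1, Kraft's inequality IS satisfied.
A prefix code with these lengths CAN exist.

Kraft sum = 0.05078125. Satisfied.


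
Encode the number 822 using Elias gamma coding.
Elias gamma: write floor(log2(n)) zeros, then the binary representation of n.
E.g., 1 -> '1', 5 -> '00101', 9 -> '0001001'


num_bits = floor(log2(822)) + 1 = 10
leading_zeros = num_bits - 1 = 9
binary(822) = 1100110110

Elias gamma(822) = '000000000' + '1100110110' = 0000000001100110110 (19 bits)


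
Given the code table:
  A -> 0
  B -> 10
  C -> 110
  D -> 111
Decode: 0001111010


Decoding:
0 -> A
0 -> A
0 -> A
111 -> D
10 -> B
10 -> B


Result: AAADBB


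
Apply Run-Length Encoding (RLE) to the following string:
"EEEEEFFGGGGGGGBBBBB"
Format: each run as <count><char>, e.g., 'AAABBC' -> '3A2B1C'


Scanning runs left to right:
  i=0: run of 'E' x 5 -> '5E'
  i=5: run of 'F' x 2 -> '2F'
  i=7: run of 'G' x 7 -> '7G'
  i=14: run of 'B' x 5 -> '5B'

RLE = 5E2F7G5B


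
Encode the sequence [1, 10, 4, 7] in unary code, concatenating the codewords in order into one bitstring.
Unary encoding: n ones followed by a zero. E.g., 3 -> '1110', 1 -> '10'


Encode each number as n ones followed by a terminating 0:
  1 -> 10 (2 bits)
  10 -> 11111111110 (11 bits)
  4 -> 11110 (5 bits)
  7 -> 11111110 (8 bits)
Total length = 2 + 11 + 5 + 8 = 26 bits.

Unary([1, 10, 4, 7]) = 10111111111101111011111110 (26 bits)


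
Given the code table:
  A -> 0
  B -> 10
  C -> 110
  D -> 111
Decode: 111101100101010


Decoding:
111 -> D
10 -> B
110 -> C
0 -> A
10 -> B
10 -> B
10 -> B


Result: DBCABBB


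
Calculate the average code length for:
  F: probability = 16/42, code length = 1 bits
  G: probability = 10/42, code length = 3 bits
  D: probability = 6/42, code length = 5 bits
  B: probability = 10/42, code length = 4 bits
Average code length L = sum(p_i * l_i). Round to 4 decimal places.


Weighted contributions p_i * l_i:
  F: (16/42) * 1 = 16/42
  G: (10/42) * 3 = 30/42
  D: (6/42) * 5 = 30/42
  B: (10/42) * 4 = 40/42
Sum = (16 + 30 + 30 + 40)/42 = 116/42

L = 116/42 = 2.7619 bits/symbol


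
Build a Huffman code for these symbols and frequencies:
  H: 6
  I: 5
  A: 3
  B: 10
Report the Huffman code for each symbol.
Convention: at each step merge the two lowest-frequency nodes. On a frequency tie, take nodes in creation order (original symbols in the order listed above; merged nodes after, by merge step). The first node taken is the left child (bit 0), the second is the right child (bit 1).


Huffman tree construction:
Step 1: Merge A(3) + I(5) = 8
Step 2: Merge H(6) + (A+I)(8) = 14
Step 3: Merge B(10) + (H+(A+I))(14) = 24
Read each symbol's code off the tree from the root (left child = 0, right child = 1).

Codes:
  H: 10 (length 2)
  I: 111 (length 3)
  A: 110 (length 3)
  B: 0 (length 1)
Average code length: 46/24 = 1.9167 bits/symbol


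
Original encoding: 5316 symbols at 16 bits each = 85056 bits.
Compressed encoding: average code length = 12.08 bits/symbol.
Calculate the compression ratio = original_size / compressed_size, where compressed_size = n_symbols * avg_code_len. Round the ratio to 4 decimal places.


original_size = n_symbols * orig_bits = 5316 * 16 = 85056 bits
compressed_size = n_symbols * avg_code_len = 5316 * 12.08 = 64217.28 bits
ratio = original_size / compressed_size = 85056 / 64217.28 = 1.3245

Compression ratio = 1.3245


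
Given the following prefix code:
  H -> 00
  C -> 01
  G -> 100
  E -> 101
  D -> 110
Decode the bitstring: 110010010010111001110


Decoding step by step:
Bits 110 -> D
Bits 01 -> C
Bits 00 -> H
Bits 100 -> G
Bits 101 -> E
Bits 110 -> D
Bits 01 -> C
Bits 110 -> D


Decoded message: DCHGEDCD


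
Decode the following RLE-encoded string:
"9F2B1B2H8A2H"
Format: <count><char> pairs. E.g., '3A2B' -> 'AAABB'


Expanding each <count><char> pair:
  9F -> 'FFFFFFFFF'
  2B -> 'BB'
  1B -> 'B'
  2H -> 'HH'
  8A -> 'AAAAAAAA'
  2H -> 'HH'

Decoded = FFFFFFFFFBBBHHAAAAAAAAHH


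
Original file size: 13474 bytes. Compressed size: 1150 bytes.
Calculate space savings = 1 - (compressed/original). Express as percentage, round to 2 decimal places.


ratio = compressed/original = 1150/13474 = 0.08535
savings = 1 - ratio = 1 - 0.08535 = 0.91465
as a percentage: 0.91465 * 100 = 91.47%

Space savings = 1 - 1150/13474 = 91.47%


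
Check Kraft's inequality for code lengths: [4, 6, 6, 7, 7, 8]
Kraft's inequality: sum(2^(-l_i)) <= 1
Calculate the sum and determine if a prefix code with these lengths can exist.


Sum = 2^(-4) + 2^(-6) + 2^(-6) + 2^(-7) + 2^(-7) + 2^(-8)
    = 0.0625 + 0.015625 + 0.015625 + 0.0078125 + 0.0078125 + 0.00390625
    = 29/256 = 0.11328125
Since 0.11328125 <= 1, Kraft's inequality IS satisfied.
A prefix code with these lengths CAN exist.

Kraft sum = 0.11328125. Satisfied.


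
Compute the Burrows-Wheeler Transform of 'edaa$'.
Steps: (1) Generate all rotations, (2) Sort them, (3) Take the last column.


Rotations (sorted):
  0: $edaa -> last char: a
  1: a$eda -> last char: a
  2: aa$ed -> last char: d
  3: daa$e -> last char: e
  4: edaa$ -> last char: $


BWT = aade$


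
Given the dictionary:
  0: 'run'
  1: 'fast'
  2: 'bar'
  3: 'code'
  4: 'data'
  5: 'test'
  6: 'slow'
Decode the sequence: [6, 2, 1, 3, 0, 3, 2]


Look up each index in the dictionary:
  6 -> 'slow'
  2 -> 'bar'
  1 -> 'fast'
  3 -> 'code'
  0 -> 'run'
  3 -> 'code'
  2 -> 'bar'

Decoded: "slow bar fast code run code bar"


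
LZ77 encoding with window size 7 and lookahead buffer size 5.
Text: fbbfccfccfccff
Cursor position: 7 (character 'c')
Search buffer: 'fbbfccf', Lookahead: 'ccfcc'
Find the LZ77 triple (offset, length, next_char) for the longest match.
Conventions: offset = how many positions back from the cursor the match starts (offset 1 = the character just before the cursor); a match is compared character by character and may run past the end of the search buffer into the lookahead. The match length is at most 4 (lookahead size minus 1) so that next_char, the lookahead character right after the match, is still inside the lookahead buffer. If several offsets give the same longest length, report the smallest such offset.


Try each offset into the search buffer:
  offset=1 (pos 6, char 'f'): match length 0
  offset=2 (pos 5, char 'c'): match length 1
  offset=3 (pos 4, char 'c'): match length 4
  offset=4 (pos 3, char 'f'): match length 0
  offset=5 (pos 2, char 'b'): match length 0
  offset=6 (pos 1, char 'b'): match length 0
  offset=7 (pos 0, char 'f'): match length 0
Longest match has length 4 at offset 3.
next_char = character at position 7 + 4 = 11 -> 'c'

Best match: offset=3, length=4 (matching 'ccfc' starting at position 4)
LZ77 triple: (3, 4, 'c')


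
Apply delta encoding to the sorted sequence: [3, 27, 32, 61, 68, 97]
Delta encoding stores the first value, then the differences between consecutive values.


First value: 3
Deltas:
  27 - 3 = 24
  32 - 27 = 5
  61 - 32 = 29
  68 - 61 = 7
  97 - 68 = 29


Delta encoded: [3, 24, 5, 29, 7, 29]


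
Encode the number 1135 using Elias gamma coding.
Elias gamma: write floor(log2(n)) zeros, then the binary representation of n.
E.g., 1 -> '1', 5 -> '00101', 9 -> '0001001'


num_bits = floor(log2(1135)) + 1 = 11
leading_zeros = num_bits - 1 = 10
binary(1135) = 10001101111

Elias gamma(1135) = '0000000000' + '10001101111' = 000000000010001101111 (21 bits)


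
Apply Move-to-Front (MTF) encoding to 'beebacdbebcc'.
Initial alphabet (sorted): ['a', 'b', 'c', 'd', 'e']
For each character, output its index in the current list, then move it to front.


MTF encoding:
'b': index 1 in ['a', 'b', 'c', 'd', 'e'] -> ['b', 'a', 'c', 'd', 'e']
'e': index 4 in ['b', 'a', 'c', 'd', 'e'] -> ['e', 'b', 'a', 'c', 'd']
'e': index 0 in ['e', 'b', 'a', 'c', 'd'] -> ['e', 'b', 'a', 'c', 'd']
'b': index 1 in ['e', 'b', 'a', 'c', 'd'] -> ['b', 'e', 'a', 'c', 'd']
'a': index 2 in ['b', 'e', 'a', 'c', 'd'] -> ['a', 'b', 'e', 'c', 'd']
'c': index 3 in ['a', 'b', 'e', 'c', 'd'] -> ['c', 'a', 'b', 'e', 'd']
'd': index 4 in ['c', 'a', 'b', 'e', 'd'] -> ['d', 'c', 'a', 'b', 'e']
'b': index 3 in ['d', 'c', 'a', 'b', 'e'] -> ['b', 'd', 'c', 'a', 'e']
'e': index 4 in ['b', 'd', 'c', 'a', 'e'] -> ['e', 'b', 'd', 'c', 'a']
'b': index 1 in ['e', 'b', 'd', 'c', 'a'] -> ['b', 'e', 'd', 'c', 'a']
'c': index 3 in ['b', 'e', 'd', 'c', 'a'] -> ['c', 'b', 'e', 'd', 'a']
'c': index 0 in ['c', 'b', 'e', 'd', 'a'] -> ['c', 'b', 'e', 'd', 'a']


Output: [1, 4, 0, 1, 2, 3, 4, 3, 4, 1, 3, 0]


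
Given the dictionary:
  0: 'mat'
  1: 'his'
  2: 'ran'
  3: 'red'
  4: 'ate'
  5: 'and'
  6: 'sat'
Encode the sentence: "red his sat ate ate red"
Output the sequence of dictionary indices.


Look up each word in the dictionary:
  'red' -> 3
  'his' -> 1
  'sat' -> 6
  'ate' -> 4
  'ate' -> 4
  'red' -> 3

Encoded: [3, 1, 6, 4, 4, 3]


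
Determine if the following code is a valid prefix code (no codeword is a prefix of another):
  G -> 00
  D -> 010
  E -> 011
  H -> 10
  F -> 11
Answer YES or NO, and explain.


Checking each pair (does one codeword prefix another?):
  G='00' vs D='010': no prefix
  G='00' vs E='011': no prefix
  G='00' vs H='10': no prefix
  G='00' vs F='11': no prefix
  D='010' vs G='00': no prefix
  D='010' vs E='011': no prefix
  D='010' vs H='10': no prefix
  D='010' vs F='11': no prefix
  E='011' vs G='00': no prefix
  E='011' vs D='010': no prefix
  E='011' vs H='10': no prefix
  E='011' vs F='11': no prefix
  H='10' vs G='00': no prefix
  H='10' vs D='010': no prefix
  H='10' vs E='011': no prefix
  H='10' vs F='11': no prefix
  F='11' vs G='00': no prefix
  F='11' vs D='010': no prefix
  F='11' vs E='011': no prefix
  F='11' vs H='10': no prefix
No violation found over all pairs.

YES -- this is a valid prefix code. No codeword is a prefix of any other codeword.


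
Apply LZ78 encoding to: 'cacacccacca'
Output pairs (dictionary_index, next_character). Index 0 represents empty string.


LZ78 encoding steps:
Dictionary: {0: ''}
Step 1: w='' (idx 0), next='c' -> output (0, 'c'), add 'c' as idx 1
Step 2: w='' (idx 0), next='a' -> output (0, 'a'), add 'a' as idx 2
Step 3: w='c' (idx 1), next='a' -> output (1, 'a'), add 'ca' as idx 3
Step 4: w='c' (idx 1), next='c' -> output (1, 'c'), add 'cc' as idx 4
Step 5: w='ca' (idx 3), next='c' -> output (3, 'c'), add 'cac' as idx 5
Step 6: w='ca' (idx 3), end of input -> output (3, '')


Encoded: [(0, 'c'), (0, 'a'), (1, 'a'), (1, 'c'), (3, 'c'), (3, '')]


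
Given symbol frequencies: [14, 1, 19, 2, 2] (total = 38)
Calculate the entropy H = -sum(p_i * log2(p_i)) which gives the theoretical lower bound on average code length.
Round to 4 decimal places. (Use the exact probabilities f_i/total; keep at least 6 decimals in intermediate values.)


Per-symbol terms -p_i * log2(p_i) with p_i = f_i/38:
  p = 14/38 = 0.368421: log2(p) = -1.440573, -p*log2(p) = 0.530737
  p = 1/38 = 0.026316: log2(p) = -5.247928, -p*log2(p) = 0.138103
  p = 19/38 = 0.500000: log2(p) = -1.000000, -p*log2(p) = 0.500000
  p = 2/38 = 0.052632: log2(p) = -4.247928, -p*log2(p) = 0.223575
  p = 2/38 = 0.052632: log2(p) = -4.247928, -p*log2(p) = 0.223575
H = 0.530737 + 0.138103 + 0.500000 + 0.223575 + 0.223575 = 1.615990

H = 1.616 bits/symbol


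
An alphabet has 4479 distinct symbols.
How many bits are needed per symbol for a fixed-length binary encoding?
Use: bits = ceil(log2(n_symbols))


log2(4479) = 12.129
Bracket: 2^12 = 4096 < 4479 <= 2^13 = 8192
So ceil(log2(4479)) = 13

bits = ceil(log2(4479)) = ceil(12.129) = 13 bits


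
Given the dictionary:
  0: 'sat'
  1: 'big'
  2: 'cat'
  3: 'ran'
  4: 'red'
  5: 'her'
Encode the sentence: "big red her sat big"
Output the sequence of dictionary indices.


Look up each word in the dictionary:
  'big' -> 1
  'red' -> 4
  'her' -> 5
  'sat' -> 0
  'big' -> 1

Encoded: [1, 4, 5, 0, 1]


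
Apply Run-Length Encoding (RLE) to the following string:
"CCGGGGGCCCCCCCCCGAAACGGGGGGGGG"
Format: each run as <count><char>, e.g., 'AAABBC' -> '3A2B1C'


Scanning runs left to right:
  i=0: run of 'C' x 2 -> '2C'
  i=2: run of 'G' x 5 -> '5G'
  i=7: run of 'C' x 9 -> '9C'
  i=16: run of 'G' x 1 -> '1G'
  i=17: run of 'A' x 3 -> '3A'
  i=20: run of 'C' x 1 -> '1C'
  i=21: run of 'G' x 9 -> '9G'

RLE = 2C5G9C1G3A1C9G


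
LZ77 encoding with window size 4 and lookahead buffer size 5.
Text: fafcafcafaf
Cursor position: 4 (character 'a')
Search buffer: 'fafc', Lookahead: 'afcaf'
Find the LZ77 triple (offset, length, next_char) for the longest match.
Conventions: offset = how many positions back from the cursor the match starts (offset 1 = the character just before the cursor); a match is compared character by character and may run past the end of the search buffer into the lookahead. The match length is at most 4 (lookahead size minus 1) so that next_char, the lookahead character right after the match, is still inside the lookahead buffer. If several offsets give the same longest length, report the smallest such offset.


Try each offset into the search buffer:
  offset=1 (pos 3, char 'c'): match length 0
  offset=2 (pos 2, char 'f'): match length 0
  offset=3 (pos 1, char 'a'): match length 4
  offset=4 (pos 0, char 'f'): match length 0
Longest match has length 4 at offset 3.
next_char = character at position 4 + 4 = 8 -> 'f'

Best match: offset=3, length=4 (matching 'afca' starting at position 1)
LZ77 triple: (3, 4, 'f')


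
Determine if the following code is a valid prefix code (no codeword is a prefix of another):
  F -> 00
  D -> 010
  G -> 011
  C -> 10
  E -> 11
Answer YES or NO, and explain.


Checking each pair (does one codeword prefix another?):
  F='00' vs D='010': no prefix
  F='00' vs G='011': no prefix
  F='00' vs C='10': no prefix
  F='00' vs E='11': no prefix
  D='010' vs F='00': no prefix
  D='010' vs G='011': no prefix
  D='010' vs C='10': no prefix
  D='010' vs E='11': no prefix
  G='011' vs F='00': no prefix
  G='011' vs D='010': no prefix
  G='011' vs C='10': no prefix
  G='011' vs E='11': no prefix
  C='10' vs F='00': no prefix
  C='10' vs D='010': no prefix
  C='10' vs G='011': no prefix
  C='10' vs E='11': no prefix
  E='11' vs F='00': no prefix
  E='11' vs D='010': no prefix
  E='11' vs G='011': no prefix
  E='11' vs C='10': no prefix
No violation found over all pairs.

YES -- this is a valid prefix code. No codeword is a prefix of any other codeword.


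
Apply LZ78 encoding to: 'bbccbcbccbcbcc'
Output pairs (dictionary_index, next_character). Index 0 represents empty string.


LZ78 encoding steps:
Dictionary: {0: ''}
Step 1: w='' (idx 0), next='b' -> output (0, 'b'), add 'b' as idx 1
Step 2: w='b' (idx 1), next='c' -> output (1, 'c'), add 'bc' as idx 2
Step 3: w='' (idx 0), next='c' -> output (0, 'c'), add 'c' as idx 3
Step 4: w='bc' (idx 2), next='b' -> output (2, 'b'), add 'bcb' as idx 4
Step 5: w='c' (idx 3), next='c' -> output (3, 'c'), add 'cc' as idx 5
Step 6: w='bcb' (idx 4), next='c' -> output (4, 'c'), add 'bcbc' as idx 6
Step 7: w='c' (idx 3), end of input -> output (3, '')


Encoded: [(0, 'b'), (1, 'c'), (0, 'c'), (2, 'b'), (3, 'c'), (4, 'c'), (3, '')]
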